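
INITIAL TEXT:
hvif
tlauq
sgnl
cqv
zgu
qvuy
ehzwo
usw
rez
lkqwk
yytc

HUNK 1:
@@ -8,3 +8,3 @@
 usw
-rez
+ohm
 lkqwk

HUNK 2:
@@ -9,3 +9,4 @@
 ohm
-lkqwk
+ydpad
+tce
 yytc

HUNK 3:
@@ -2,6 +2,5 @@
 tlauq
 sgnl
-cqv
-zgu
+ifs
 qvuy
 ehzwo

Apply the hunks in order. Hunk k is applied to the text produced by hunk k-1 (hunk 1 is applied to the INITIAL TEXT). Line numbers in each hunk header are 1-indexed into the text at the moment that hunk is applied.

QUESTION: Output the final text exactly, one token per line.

Answer: hvif
tlauq
sgnl
ifs
qvuy
ehzwo
usw
ohm
ydpad
tce
yytc

Derivation:
Hunk 1: at line 8 remove [rez] add [ohm] -> 11 lines: hvif tlauq sgnl cqv zgu qvuy ehzwo usw ohm lkqwk yytc
Hunk 2: at line 9 remove [lkqwk] add [ydpad,tce] -> 12 lines: hvif tlauq sgnl cqv zgu qvuy ehzwo usw ohm ydpad tce yytc
Hunk 3: at line 2 remove [cqv,zgu] add [ifs] -> 11 lines: hvif tlauq sgnl ifs qvuy ehzwo usw ohm ydpad tce yytc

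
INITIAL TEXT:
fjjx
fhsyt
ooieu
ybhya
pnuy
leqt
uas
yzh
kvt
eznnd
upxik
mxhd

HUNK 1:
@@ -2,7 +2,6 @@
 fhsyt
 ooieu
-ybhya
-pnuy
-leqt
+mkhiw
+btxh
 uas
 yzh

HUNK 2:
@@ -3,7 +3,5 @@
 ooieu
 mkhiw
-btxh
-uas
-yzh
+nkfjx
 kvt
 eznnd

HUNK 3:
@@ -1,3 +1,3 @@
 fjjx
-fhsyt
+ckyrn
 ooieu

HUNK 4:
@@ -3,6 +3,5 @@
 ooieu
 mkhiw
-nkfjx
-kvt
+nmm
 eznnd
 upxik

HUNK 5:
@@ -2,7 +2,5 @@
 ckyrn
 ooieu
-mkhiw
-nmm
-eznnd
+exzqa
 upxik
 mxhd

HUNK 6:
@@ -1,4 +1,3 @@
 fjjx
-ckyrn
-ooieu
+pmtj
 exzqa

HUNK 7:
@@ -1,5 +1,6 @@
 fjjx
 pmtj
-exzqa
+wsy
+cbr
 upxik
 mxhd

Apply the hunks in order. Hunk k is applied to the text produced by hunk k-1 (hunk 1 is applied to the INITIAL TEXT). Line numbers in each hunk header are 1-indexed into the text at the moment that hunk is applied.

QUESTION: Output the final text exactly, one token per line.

Hunk 1: at line 2 remove [ybhya,pnuy,leqt] add [mkhiw,btxh] -> 11 lines: fjjx fhsyt ooieu mkhiw btxh uas yzh kvt eznnd upxik mxhd
Hunk 2: at line 3 remove [btxh,uas,yzh] add [nkfjx] -> 9 lines: fjjx fhsyt ooieu mkhiw nkfjx kvt eznnd upxik mxhd
Hunk 3: at line 1 remove [fhsyt] add [ckyrn] -> 9 lines: fjjx ckyrn ooieu mkhiw nkfjx kvt eznnd upxik mxhd
Hunk 4: at line 3 remove [nkfjx,kvt] add [nmm] -> 8 lines: fjjx ckyrn ooieu mkhiw nmm eznnd upxik mxhd
Hunk 5: at line 2 remove [mkhiw,nmm,eznnd] add [exzqa] -> 6 lines: fjjx ckyrn ooieu exzqa upxik mxhd
Hunk 6: at line 1 remove [ckyrn,ooieu] add [pmtj] -> 5 lines: fjjx pmtj exzqa upxik mxhd
Hunk 7: at line 1 remove [exzqa] add [wsy,cbr] -> 6 lines: fjjx pmtj wsy cbr upxik mxhd

Answer: fjjx
pmtj
wsy
cbr
upxik
mxhd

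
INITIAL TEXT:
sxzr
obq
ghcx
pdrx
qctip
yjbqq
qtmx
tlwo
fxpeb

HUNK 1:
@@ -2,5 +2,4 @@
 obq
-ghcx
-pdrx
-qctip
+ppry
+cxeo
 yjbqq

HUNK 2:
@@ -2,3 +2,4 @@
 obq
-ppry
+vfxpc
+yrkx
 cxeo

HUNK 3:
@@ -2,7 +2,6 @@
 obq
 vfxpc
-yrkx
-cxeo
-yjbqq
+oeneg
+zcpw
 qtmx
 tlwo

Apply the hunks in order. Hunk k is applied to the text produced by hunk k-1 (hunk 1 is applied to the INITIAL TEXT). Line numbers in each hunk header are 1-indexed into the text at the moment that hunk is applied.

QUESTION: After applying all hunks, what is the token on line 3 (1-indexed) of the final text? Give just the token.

Answer: vfxpc

Derivation:
Hunk 1: at line 2 remove [ghcx,pdrx,qctip] add [ppry,cxeo] -> 8 lines: sxzr obq ppry cxeo yjbqq qtmx tlwo fxpeb
Hunk 2: at line 2 remove [ppry] add [vfxpc,yrkx] -> 9 lines: sxzr obq vfxpc yrkx cxeo yjbqq qtmx tlwo fxpeb
Hunk 3: at line 2 remove [yrkx,cxeo,yjbqq] add [oeneg,zcpw] -> 8 lines: sxzr obq vfxpc oeneg zcpw qtmx tlwo fxpeb
Final line 3: vfxpc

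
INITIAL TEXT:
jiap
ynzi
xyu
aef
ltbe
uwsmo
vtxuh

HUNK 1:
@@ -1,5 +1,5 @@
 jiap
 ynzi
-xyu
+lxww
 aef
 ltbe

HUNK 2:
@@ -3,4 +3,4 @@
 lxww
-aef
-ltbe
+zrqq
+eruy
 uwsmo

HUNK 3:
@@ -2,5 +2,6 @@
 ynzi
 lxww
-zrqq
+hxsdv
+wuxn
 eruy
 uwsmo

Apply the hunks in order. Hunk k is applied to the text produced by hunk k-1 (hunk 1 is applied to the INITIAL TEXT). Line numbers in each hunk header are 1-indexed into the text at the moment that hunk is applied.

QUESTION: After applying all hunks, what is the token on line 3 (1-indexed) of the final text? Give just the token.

Hunk 1: at line 1 remove [xyu] add [lxww] -> 7 lines: jiap ynzi lxww aef ltbe uwsmo vtxuh
Hunk 2: at line 3 remove [aef,ltbe] add [zrqq,eruy] -> 7 lines: jiap ynzi lxww zrqq eruy uwsmo vtxuh
Hunk 3: at line 2 remove [zrqq] add [hxsdv,wuxn] -> 8 lines: jiap ynzi lxww hxsdv wuxn eruy uwsmo vtxuh
Final line 3: lxww

Answer: lxww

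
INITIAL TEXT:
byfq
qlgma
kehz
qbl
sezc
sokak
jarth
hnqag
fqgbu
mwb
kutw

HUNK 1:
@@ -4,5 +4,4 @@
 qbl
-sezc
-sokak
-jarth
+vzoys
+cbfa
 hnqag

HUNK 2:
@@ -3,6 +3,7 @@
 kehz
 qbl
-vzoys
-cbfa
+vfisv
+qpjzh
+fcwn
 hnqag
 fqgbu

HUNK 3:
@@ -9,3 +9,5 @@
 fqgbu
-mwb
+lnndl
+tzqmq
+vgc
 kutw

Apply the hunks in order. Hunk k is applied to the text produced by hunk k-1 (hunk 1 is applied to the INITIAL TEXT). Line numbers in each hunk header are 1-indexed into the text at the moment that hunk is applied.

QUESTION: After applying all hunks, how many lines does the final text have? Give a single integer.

Answer: 13

Derivation:
Hunk 1: at line 4 remove [sezc,sokak,jarth] add [vzoys,cbfa] -> 10 lines: byfq qlgma kehz qbl vzoys cbfa hnqag fqgbu mwb kutw
Hunk 2: at line 3 remove [vzoys,cbfa] add [vfisv,qpjzh,fcwn] -> 11 lines: byfq qlgma kehz qbl vfisv qpjzh fcwn hnqag fqgbu mwb kutw
Hunk 3: at line 9 remove [mwb] add [lnndl,tzqmq,vgc] -> 13 lines: byfq qlgma kehz qbl vfisv qpjzh fcwn hnqag fqgbu lnndl tzqmq vgc kutw
Final line count: 13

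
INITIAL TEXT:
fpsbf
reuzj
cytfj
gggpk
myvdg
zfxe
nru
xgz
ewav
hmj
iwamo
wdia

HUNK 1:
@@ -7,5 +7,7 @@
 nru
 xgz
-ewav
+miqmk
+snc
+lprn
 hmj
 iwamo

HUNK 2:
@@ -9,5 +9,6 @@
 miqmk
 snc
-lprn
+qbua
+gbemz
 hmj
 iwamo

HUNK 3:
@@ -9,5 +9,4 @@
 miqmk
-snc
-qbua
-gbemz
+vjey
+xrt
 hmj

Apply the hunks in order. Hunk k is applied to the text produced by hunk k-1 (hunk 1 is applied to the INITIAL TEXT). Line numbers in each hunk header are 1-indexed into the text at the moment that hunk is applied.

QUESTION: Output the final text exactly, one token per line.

Hunk 1: at line 7 remove [ewav] add [miqmk,snc,lprn] -> 14 lines: fpsbf reuzj cytfj gggpk myvdg zfxe nru xgz miqmk snc lprn hmj iwamo wdia
Hunk 2: at line 9 remove [lprn] add [qbua,gbemz] -> 15 lines: fpsbf reuzj cytfj gggpk myvdg zfxe nru xgz miqmk snc qbua gbemz hmj iwamo wdia
Hunk 3: at line 9 remove [snc,qbua,gbemz] add [vjey,xrt] -> 14 lines: fpsbf reuzj cytfj gggpk myvdg zfxe nru xgz miqmk vjey xrt hmj iwamo wdia

Answer: fpsbf
reuzj
cytfj
gggpk
myvdg
zfxe
nru
xgz
miqmk
vjey
xrt
hmj
iwamo
wdia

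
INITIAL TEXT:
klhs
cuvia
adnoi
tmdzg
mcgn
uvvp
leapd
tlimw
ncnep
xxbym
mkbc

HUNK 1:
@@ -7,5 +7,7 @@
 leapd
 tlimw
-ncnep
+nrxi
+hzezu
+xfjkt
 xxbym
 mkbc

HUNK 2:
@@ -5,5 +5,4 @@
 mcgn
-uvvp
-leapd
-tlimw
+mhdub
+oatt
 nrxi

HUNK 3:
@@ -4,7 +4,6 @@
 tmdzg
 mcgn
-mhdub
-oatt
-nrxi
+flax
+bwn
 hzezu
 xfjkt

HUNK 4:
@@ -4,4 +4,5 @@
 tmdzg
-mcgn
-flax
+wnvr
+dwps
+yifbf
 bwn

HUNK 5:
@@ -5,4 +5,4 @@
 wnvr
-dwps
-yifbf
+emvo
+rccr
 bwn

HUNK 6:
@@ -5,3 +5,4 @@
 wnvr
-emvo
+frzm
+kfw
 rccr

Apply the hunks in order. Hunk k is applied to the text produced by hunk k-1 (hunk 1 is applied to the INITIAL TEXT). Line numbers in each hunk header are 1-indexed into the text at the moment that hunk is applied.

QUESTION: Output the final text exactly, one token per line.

Answer: klhs
cuvia
adnoi
tmdzg
wnvr
frzm
kfw
rccr
bwn
hzezu
xfjkt
xxbym
mkbc

Derivation:
Hunk 1: at line 7 remove [ncnep] add [nrxi,hzezu,xfjkt] -> 13 lines: klhs cuvia adnoi tmdzg mcgn uvvp leapd tlimw nrxi hzezu xfjkt xxbym mkbc
Hunk 2: at line 5 remove [uvvp,leapd,tlimw] add [mhdub,oatt] -> 12 lines: klhs cuvia adnoi tmdzg mcgn mhdub oatt nrxi hzezu xfjkt xxbym mkbc
Hunk 3: at line 4 remove [mhdub,oatt,nrxi] add [flax,bwn] -> 11 lines: klhs cuvia adnoi tmdzg mcgn flax bwn hzezu xfjkt xxbym mkbc
Hunk 4: at line 4 remove [mcgn,flax] add [wnvr,dwps,yifbf] -> 12 lines: klhs cuvia adnoi tmdzg wnvr dwps yifbf bwn hzezu xfjkt xxbym mkbc
Hunk 5: at line 5 remove [dwps,yifbf] add [emvo,rccr] -> 12 lines: klhs cuvia adnoi tmdzg wnvr emvo rccr bwn hzezu xfjkt xxbym mkbc
Hunk 6: at line 5 remove [emvo] add [frzm,kfw] -> 13 lines: klhs cuvia adnoi tmdzg wnvr frzm kfw rccr bwn hzezu xfjkt xxbym mkbc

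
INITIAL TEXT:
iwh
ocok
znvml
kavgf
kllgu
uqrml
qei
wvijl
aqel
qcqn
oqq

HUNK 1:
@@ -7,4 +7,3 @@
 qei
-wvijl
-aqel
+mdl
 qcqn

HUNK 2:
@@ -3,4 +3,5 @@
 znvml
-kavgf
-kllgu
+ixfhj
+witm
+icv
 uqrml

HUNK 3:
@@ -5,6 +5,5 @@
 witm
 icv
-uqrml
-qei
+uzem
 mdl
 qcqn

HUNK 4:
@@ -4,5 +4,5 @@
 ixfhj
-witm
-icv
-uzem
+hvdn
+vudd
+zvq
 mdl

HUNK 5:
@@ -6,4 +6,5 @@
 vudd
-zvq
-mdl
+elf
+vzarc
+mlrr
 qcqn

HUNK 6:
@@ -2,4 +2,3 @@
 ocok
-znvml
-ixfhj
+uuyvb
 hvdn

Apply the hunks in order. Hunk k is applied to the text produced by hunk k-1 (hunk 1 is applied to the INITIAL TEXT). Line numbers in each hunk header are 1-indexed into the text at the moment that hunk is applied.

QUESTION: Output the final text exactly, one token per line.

Answer: iwh
ocok
uuyvb
hvdn
vudd
elf
vzarc
mlrr
qcqn
oqq

Derivation:
Hunk 1: at line 7 remove [wvijl,aqel] add [mdl] -> 10 lines: iwh ocok znvml kavgf kllgu uqrml qei mdl qcqn oqq
Hunk 2: at line 3 remove [kavgf,kllgu] add [ixfhj,witm,icv] -> 11 lines: iwh ocok znvml ixfhj witm icv uqrml qei mdl qcqn oqq
Hunk 3: at line 5 remove [uqrml,qei] add [uzem] -> 10 lines: iwh ocok znvml ixfhj witm icv uzem mdl qcqn oqq
Hunk 4: at line 4 remove [witm,icv,uzem] add [hvdn,vudd,zvq] -> 10 lines: iwh ocok znvml ixfhj hvdn vudd zvq mdl qcqn oqq
Hunk 5: at line 6 remove [zvq,mdl] add [elf,vzarc,mlrr] -> 11 lines: iwh ocok znvml ixfhj hvdn vudd elf vzarc mlrr qcqn oqq
Hunk 6: at line 2 remove [znvml,ixfhj] add [uuyvb] -> 10 lines: iwh ocok uuyvb hvdn vudd elf vzarc mlrr qcqn oqq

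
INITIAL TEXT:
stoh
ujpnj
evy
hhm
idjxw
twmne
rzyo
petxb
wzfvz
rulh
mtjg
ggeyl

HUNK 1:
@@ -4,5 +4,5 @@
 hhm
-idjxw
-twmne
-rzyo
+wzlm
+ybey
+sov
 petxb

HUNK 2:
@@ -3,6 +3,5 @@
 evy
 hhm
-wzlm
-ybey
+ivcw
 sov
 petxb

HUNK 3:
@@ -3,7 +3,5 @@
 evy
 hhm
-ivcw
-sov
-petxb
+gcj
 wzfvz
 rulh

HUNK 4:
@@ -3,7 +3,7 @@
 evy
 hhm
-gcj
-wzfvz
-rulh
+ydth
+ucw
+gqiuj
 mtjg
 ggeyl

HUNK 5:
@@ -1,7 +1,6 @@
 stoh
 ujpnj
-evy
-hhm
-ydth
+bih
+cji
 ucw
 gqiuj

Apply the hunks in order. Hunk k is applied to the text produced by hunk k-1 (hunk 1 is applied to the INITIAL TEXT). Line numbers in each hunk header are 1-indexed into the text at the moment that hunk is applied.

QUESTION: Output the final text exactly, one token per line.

Hunk 1: at line 4 remove [idjxw,twmne,rzyo] add [wzlm,ybey,sov] -> 12 lines: stoh ujpnj evy hhm wzlm ybey sov petxb wzfvz rulh mtjg ggeyl
Hunk 2: at line 3 remove [wzlm,ybey] add [ivcw] -> 11 lines: stoh ujpnj evy hhm ivcw sov petxb wzfvz rulh mtjg ggeyl
Hunk 3: at line 3 remove [ivcw,sov,petxb] add [gcj] -> 9 lines: stoh ujpnj evy hhm gcj wzfvz rulh mtjg ggeyl
Hunk 4: at line 3 remove [gcj,wzfvz,rulh] add [ydth,ucw,gqiuj] -> 9 lines: stoh ujpnj evy hhm ydth ucw gqiuj mtjg ggeyl
Hunk 5: at line 1 remove [evy,hhm,ydth] add [bih,cji] -> 8 lines: stoh ujpnj bih cji ucw gqiuj mtjg ggeyl

Answer: stoh
ujpnj
bih
cji
ucw
gqiuj
mtjg
ggeyl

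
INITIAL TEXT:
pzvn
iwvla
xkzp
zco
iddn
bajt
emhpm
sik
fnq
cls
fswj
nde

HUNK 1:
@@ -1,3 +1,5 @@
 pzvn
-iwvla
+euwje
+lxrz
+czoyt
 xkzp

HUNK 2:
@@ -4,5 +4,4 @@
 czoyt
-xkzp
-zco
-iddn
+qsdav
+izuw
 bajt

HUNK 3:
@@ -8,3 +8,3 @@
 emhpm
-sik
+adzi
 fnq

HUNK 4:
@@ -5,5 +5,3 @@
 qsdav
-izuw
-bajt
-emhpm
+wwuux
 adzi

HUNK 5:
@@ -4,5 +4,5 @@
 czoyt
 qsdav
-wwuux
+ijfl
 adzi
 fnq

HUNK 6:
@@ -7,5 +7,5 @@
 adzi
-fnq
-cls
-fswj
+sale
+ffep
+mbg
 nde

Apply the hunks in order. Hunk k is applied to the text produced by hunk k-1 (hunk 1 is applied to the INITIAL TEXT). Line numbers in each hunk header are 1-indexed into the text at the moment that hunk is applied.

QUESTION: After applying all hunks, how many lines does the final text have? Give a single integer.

Hunk 1: at line 1 remove [iwvla] add [euwje,lxrz,czoyt] -> 14 lines: pzvn euwje lxrz czoyt xkzp zco iddn bajt emhpm sik fnq cls fswj nde
Hunk 2: at line 4 remove [xkzp,zco,iddn] add [qsdav,izuw] -> 13 lines: pzvn euwje lxrz czoyt qsdav izuw bajt emhpm sik fnq cls fswj nde
Hunk 3: at line 8 remove [sik] add [adzi] -> 13 lines: pzvn euwje lxrz czoyt qsdav izuw bajt emhpm adzi fnq cls fswj nde
Hunk 4: at line 5 remove [izuw,bajt,emhpm] add [wwuux] -> 11 lines: pzvn euwje lxrz czoyt qsdav wwuux adzi fnq cls fswj nde
Hunk 5: at line 4 remove [wwuux] add [ijfl] -> 11 lines: pzvn euwje lxrz czoyt qsdav ijfl adzi fnq cls fswj nde
Hunk 6: at line 7 remove [fnq,cls,fswj] add [sale,ffep,mbg] -> 11 lines: pzvn euwje lxrz czoyt qsdav ijfl adzi sale ffep mbg nde
Final line count: 11

Answer: 11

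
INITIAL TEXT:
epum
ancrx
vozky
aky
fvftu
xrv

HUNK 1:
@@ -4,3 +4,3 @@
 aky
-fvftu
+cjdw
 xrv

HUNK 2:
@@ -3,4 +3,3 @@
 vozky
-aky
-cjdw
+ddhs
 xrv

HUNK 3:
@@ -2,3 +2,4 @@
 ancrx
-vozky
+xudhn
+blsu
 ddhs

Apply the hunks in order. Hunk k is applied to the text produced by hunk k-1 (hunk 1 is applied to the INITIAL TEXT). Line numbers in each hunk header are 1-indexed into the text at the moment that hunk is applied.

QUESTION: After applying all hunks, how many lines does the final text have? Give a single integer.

Hunk 1: at line 4 remove [fvftu] add [cjdw] -> 6 lines: epum ancrx vozky aky cjdw xrv
Hunk 2: at line 3 remove [aky,cjdw] add [ddhs] -> 5 lines: epum ancrx vozky ddhs xrv
Hunk 3: at line 2 remove [vozky] add [xudhn,blsu] -> 6 lines: epum ancrx xudhn blsu ddhs xrv
Final line count: 6

Answer: 6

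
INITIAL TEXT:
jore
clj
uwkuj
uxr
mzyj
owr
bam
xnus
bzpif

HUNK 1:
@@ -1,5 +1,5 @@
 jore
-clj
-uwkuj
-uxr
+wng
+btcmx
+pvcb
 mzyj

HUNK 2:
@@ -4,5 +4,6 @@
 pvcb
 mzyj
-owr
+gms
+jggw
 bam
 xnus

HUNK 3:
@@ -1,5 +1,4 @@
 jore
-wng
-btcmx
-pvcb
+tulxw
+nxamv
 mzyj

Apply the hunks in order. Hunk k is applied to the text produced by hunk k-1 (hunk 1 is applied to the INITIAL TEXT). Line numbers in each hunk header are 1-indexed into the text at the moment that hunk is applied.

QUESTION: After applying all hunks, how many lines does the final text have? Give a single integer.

Hunk 1: at line 1 remove [clj,uwkuj,uxr] add [wng,btcmx,pvcb] -> 9 lines: jore wng btcmx pvcb mzyj owr bam xnus bzpif
Hunk 2: at line 4 remove [owr] add [gms,jggw] -> 10 lines: jore wng btcmx pvcb mzyj gms jggw bam xnus bzpif
Hunk 3: at line 1 remove [wng,btcmx,pvcb] add [tulxw,nxamv] -> 9 lines: jore tulxw nxamv mzyj gms jggw bam xnus bzpif
Final line count: 9

Answer: 9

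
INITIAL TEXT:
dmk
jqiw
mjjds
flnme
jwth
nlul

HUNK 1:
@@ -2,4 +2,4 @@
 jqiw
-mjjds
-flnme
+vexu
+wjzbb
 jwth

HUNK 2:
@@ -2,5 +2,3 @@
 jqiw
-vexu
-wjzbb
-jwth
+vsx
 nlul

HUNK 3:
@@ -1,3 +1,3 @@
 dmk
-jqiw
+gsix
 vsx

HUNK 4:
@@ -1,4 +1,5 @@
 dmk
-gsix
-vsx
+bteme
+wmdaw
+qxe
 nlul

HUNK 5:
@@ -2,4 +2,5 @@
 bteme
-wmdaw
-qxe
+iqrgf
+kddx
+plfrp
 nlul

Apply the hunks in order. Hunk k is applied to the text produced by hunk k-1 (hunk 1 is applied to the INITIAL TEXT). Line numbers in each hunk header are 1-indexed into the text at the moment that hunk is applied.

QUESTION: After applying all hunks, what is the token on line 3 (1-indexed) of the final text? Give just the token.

Answer: iqrgf

Derivation:
Hunk 1: at line 2 remove [mjjds,flnme] add [vexu,wjzbb] -> 6 lines: dmk jqiw vexu wjzbb jwth nlul
Hunk 2: at line 2 remove [vexu,wjzbb,jwth] add [vsx] -> 4 lines: dmk jqiw vsx nlul
Hunk 3: at line 1 remove [jqiw] add [gsix] -> 4 lines: dmk gsix vsx nlul
Hunk 4: at line 1 remove [gsix,vsx] add [bteme,wmdaw,qxe] -> 5 lines: dmk bteme wmdaw qxe nlul
Hunk 5: at line 2 remove [wmdaw,qxe] add [iqrgf,kddx,plfrp] -> 6 lines: dmk bteme iqrgf kddx plfrp nlul
Final line 3: iqrgf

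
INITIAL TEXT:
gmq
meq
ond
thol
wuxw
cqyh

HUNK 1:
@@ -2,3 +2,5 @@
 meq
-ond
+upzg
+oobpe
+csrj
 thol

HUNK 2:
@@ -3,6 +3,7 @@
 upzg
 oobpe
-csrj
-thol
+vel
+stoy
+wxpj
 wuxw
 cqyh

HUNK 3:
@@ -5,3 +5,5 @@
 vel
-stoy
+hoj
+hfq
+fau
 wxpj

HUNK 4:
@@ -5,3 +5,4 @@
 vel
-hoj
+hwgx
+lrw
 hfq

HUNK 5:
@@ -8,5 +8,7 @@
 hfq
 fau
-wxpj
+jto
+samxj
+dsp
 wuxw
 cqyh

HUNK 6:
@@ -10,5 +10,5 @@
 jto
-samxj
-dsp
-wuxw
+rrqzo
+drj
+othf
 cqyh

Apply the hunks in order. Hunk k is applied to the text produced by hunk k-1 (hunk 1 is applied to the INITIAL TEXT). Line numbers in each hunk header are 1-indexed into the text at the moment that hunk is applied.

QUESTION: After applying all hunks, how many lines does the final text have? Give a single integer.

Hunk 1: at line 2 remove [ond] add [upzg,oobpe,csrj] -> 8 lines: gmq meq upzg oobpe csrj thol wuxw cqyh
Hunk 2: at line 3 remove [csrj,thol] add [vel,stoy,wxpj] -> 9 lines: gmq meq upzg oobpe vel stoy wxpj wuxw cqyh
Hunk 3: at line 5 remove [stoy] add [hoj,hfq,fau] -> 11 lines: gmq meq upzg oobpe vel hoj hfq fau wxpj wuxw cqyh
Hunk 4: at line 5 remove [hoj] add [hwgx,lrw] -> 12 lines: gmq meq upzg oobpe vel hwgx lrw hfq fau wxpj wuxw cqyh
Hunk 5: at line 8 remove [wxpj] add [jto,samxj,dsp] -> 14 lines: gmq meq upzg oobpe vel hwgx lrw hfq fau jto samxj dsp wuxw cqyh
Hunk 6: at line 10 remove [samxj,dsp,wuxw] add [rrqzo,drj,othf] -> 14 lines: gmq meq upzg oobpe vel hwgx lrw hfq fau jto rrqzo drj othf cqyh
Final line count: 14

Answer: 14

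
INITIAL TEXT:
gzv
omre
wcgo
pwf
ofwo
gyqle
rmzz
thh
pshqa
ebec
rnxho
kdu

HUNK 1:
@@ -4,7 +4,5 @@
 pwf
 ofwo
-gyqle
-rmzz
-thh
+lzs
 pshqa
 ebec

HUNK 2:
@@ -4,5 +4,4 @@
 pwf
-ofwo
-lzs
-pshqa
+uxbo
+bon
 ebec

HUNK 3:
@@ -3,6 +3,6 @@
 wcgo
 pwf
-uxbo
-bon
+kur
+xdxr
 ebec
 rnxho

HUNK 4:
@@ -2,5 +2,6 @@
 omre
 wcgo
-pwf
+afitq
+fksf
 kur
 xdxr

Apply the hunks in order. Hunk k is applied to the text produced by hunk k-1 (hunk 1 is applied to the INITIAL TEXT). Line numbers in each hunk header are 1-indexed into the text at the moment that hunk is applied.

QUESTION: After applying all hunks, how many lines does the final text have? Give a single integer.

Hunk 1: at line 4 remove [gyqle,rmzz,thh] add [lzs] -> 10 lines: gzv omre wcgo pwf ofwo lzs pshqa ebec rnxho kdu
Hunk 2: at line 4 remove [ofwo,lzs,pshqa] add [uxbo,bon] -> 9 lines: gzv omre wcgo pwf uxbo bon ebec rnxho kdu
Hunk 3: at line 3 remove [uxbo,bon] add [kur,xdxr] -> 9 lines: gzv omre wcgo pwf kur xdxr ebec rnxho kdu
Hunk 4: at line 2 remove [pwf] add [afitq,fksf] -> 10 lines: gzv omre wcgo afitq fksf kur xdxr ebec rnxho kdu
Final line count: 10

Answer: 10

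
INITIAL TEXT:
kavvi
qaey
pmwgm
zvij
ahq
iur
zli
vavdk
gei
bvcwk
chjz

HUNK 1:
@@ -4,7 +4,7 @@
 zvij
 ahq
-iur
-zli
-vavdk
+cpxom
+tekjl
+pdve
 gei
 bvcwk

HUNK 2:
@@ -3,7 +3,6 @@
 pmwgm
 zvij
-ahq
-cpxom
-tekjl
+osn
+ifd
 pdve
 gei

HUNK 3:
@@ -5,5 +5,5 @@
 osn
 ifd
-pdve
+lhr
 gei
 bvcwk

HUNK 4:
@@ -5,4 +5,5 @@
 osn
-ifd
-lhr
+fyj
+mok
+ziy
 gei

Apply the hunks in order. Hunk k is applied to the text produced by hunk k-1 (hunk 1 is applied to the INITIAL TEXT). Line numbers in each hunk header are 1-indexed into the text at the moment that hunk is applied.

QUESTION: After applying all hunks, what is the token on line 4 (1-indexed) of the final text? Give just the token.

Answer: zvij

Derivation:
Hunk 1: at line 4 remove [iur,zli,vavdk] add [cpxom,tekjl,pdve] -> 11 lines: kavvi qaey pmwgm zvij ahq cpxom tekjl pdve gei bvcwk chjz
Hunk 2: at line 3 remove [ahq,cpxom,tekjl] add [osn,ifd] -> 10 lines: kavvi qaey pmwgm zvij osn ifd pdve gei bvcwk chjz
Hunk 3: at line 5 remove [pdve] add [lhr] -> 10 lines: kavvi qaey pmwgm zvij osn ifd lhr gei bvcwk chjz
Hunk 4: at line 5 remove [ifd,lhr] add [fyj,mok,ziy] -> 11 lines: kavvi qaey pmwgm zvij osn fyj mok ziy gei bvcwk chjz
Final line 4: zvij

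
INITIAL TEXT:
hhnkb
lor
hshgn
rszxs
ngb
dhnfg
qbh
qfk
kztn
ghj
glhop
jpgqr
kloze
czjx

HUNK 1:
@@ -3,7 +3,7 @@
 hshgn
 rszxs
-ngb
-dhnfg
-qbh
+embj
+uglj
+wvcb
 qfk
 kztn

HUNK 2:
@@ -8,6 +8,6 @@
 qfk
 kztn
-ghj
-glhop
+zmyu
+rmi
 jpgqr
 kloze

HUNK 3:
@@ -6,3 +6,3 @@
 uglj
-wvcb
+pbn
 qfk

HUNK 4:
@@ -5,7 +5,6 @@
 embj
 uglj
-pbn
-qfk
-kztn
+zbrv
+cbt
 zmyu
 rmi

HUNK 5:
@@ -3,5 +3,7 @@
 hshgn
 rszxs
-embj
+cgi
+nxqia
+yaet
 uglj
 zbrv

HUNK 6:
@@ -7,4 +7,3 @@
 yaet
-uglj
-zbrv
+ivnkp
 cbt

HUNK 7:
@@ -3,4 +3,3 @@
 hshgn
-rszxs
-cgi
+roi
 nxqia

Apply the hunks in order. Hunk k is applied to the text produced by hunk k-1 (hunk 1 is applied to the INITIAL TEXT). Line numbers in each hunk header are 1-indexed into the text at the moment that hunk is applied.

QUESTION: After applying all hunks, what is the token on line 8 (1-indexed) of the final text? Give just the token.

Answer: cbt

Derivation:
Hunk 1: at line 3 remove [ngb,dhnfg,qbh] add [embj,uglj,wvcb] -> 14 lines: hhnkb lor hshgn rszxs embj uglj wvcb qfk kztn ghj glhop jpgqr kloze czjx
Hunk 2: at line 8 remove [ghj,glhop] add [zmyu,rmi] -> 14 lines: hhnkb lor hshgn rszxs embj uglj wvcb qfk kztn zmyu rmi jpgqr kloze czjx
Hunk 3: at line 6 remove [wvcb] add [pbn] -> 14 lines: hhnkb lor hshgn rszxs embj uglj pbn qfk kztn zmyu rmi jpgqr kloze czjx
Hunk 4: at line 5 remove [pbn,qfk,kztn] add [zbrv,cbt] -> 13 lines: hhnkb lor hshgn rszxs embj uglj zbrv cbt zmyu rmi jpgqr kloze czjx
Hunk 5: at line 3 remove [embj] add [cgi,nxqia,yaet] -> 15 lines: hhnkb lor hshgn rszxs cgi nxqia yaet uglj zbrv cbt zmyu rmi jpgqr kloze czjx
Hunk 6: at line 7 remove [uglj,zbrv] add [ivnkp] -> 14 lines: hhnkb lor hshgn rszxs cgi nxqia yaet ivnkp cbt zmyu rmi jpgqr kloze czjx
Hunk 7: at line 3 remove [rszxs,cgi] add [roi] -> 13 lines: hhnkb lor hshgn roi nxqia yaet ivnkp cbt zmyu rmi jpgqr kloze czjx
Final line 8: cbt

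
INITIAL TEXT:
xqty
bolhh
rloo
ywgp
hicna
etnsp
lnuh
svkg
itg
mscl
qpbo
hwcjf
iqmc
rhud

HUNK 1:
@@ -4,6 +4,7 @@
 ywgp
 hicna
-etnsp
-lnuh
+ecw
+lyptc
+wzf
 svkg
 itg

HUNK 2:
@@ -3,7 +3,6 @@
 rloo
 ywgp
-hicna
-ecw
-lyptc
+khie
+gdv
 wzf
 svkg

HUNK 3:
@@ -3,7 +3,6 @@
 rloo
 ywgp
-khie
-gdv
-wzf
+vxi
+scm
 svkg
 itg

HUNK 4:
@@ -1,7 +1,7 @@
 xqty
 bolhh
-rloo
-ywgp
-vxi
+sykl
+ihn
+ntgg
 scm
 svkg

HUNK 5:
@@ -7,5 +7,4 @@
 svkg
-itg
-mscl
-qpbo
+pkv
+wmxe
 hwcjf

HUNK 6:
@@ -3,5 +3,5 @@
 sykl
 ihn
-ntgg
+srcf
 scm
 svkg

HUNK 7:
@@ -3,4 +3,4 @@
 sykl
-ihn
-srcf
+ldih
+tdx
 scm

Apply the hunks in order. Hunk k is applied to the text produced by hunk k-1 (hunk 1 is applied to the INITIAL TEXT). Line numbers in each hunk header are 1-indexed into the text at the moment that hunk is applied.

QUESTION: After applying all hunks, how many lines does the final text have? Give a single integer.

Answer: 12

Derivation:
Hunk 1: at line 4 remove [etnsp,lnuh] add [ecw,lyptc,wzf] -> 15 lines: xqty bolhh rloo ywgp hicna ecw lyptc wzf svkg itg mscl qpbo hwcjf iqmc rhud
Hunk 2: at line 3 remove [hicna,ecw,lyptc] add [khie,gdv] -> 14 lines: xqty bolhh rloo ywgp khie gdv wzf svkg itg mscl qpbo hwcjf iqmc rhud
Hunk 3: at line 3 remove [khie,gdv,wzf] add [vxi,scm] -> 13 lines: xqty bolhh rloo ywgp vxi scm svkg itg mscl qpbo hwcjf iqmc rhud
Hunk 4: at line 1 remove [rloo,ywgp,vxi] add [sykl,ihn,ntgg] -> 13 lines: xqty bolhh sykl ihn ntgg scm svkg itg mscl qpbo hwcjf iqmc rhud
Hunk 5: at line 7 remove [itg,mscl,qpbo] add [pkv,wmxe] -> 12 lines: xqty bolhh sykl ihn ntgg scm svkg pkv wmxe hwcjf iqmc rhud
Hunk 6: at line 3 remove [ntgg] add [srcf] -> 12 lines: xqty bolhh sykl ihn srcf scm svkg pkv wmxe hwcjf iqmc rhud
Hunk 7: at line 3 remove [ihn,srcf] add [ldih,tdx] -> 12 lines: xqty bolhh sykl ldih tdx scm svkg pkv wmxe hwcjf iqmc rhud
Final line count: 12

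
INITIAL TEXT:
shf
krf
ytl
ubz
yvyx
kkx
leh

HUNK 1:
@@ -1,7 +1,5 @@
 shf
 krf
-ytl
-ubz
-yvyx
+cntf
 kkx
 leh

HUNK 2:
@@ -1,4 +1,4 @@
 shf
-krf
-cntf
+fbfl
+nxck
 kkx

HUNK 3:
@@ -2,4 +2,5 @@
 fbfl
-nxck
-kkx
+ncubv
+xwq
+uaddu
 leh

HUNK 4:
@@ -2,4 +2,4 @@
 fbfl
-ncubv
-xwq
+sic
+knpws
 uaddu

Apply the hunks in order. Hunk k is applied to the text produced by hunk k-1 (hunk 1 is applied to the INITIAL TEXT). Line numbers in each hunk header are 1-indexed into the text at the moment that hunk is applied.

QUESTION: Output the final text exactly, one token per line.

Answer: shf
fbfl
sic
knpws
uaddu
leh

Derivation:
Hunk 1: at line 1 remove [ytl,ubz,yvyx] add [cntf] -> 5 lines: shf krf cntf kkx leh
Hunk 2: at line 1 remove [krf,cntf] add [fbfl,nxck] -> 5 lines: shf fbfl nxck kkx leh
Hunk 3: at line 2 remove [nxck,kkx] add [ncubv,xwq,uaddu] -> 6 lines: shf fbfl ncubv xwq uaddu leh
Hunk 4: at line 2 remove [ncubv,xwq] add [sic,knpws] -> 6 lines: shf fbfl sic knpws uaddu leh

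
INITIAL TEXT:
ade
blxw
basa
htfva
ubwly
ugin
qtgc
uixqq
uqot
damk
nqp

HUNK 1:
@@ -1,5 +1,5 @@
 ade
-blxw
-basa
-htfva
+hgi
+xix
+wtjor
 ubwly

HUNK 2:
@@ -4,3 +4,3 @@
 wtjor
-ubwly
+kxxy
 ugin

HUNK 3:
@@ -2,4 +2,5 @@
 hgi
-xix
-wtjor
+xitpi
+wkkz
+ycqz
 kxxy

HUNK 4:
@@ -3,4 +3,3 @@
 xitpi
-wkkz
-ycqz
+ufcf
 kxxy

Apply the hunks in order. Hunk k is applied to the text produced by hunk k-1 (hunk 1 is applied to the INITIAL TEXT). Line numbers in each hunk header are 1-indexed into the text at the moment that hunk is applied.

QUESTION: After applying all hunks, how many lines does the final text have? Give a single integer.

Hunk 1: at line 1 remove [blxw,basa,htfva] add [hgi,xix,wtjor] -> 11 lines: ade hgi xix wtjor ubwly ugin qtgc uixqq uqot damk nqp
Hunk 2: at line 4 remove [ubwly] add [kxxy] -> 11 lines: ade hgi xix wtjor kxxy ugin qtgc uixqq uqot damk nqp
Hunk 3: at line 2 remove [xix,wtjor] add [xitpi,wkkz,ycqz] -> 12 lines: ade hgi xitpi wkkz ycqz kxxy ugin qtgc uixqq uqot damk nqp
Hunk 4: at line 3 remove [wkkz,ycqz] add [ufcf] -> 11 lines: ade hgi xitpi ufcf kxxy ugin qtgc uixqq uqot damk nqp
Final line count: 11

Answer: 11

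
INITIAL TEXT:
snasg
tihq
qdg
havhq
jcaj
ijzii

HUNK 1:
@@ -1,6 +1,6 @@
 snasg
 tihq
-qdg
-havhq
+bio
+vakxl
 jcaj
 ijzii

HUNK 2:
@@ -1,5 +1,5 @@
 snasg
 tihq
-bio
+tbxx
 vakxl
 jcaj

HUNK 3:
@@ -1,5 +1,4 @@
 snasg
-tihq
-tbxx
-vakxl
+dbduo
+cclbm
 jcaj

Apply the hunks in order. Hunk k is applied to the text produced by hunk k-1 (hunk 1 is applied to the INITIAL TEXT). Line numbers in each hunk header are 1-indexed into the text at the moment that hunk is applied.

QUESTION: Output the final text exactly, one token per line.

Answer: snasg
dbduo
cclbm
jcaj
ijzii

Derivation:
Hunk 1: at line 1 remove [qdg,havhq] add [bio,vakxl] -> 6 lines: snasg tihq bio vakxl jcaj ijzii
Hunk 2: at line 1 remove [bio] add [tbxx] -> 6 lines: snasg tihq tbxx vakxl jcaj ijzii
Hunk 3: at line 1 remove [tihq,tbxx,vakxl] add [dbduo,cclbm] -> 5 lines: snasg dbduo cclbm jcaj ijzii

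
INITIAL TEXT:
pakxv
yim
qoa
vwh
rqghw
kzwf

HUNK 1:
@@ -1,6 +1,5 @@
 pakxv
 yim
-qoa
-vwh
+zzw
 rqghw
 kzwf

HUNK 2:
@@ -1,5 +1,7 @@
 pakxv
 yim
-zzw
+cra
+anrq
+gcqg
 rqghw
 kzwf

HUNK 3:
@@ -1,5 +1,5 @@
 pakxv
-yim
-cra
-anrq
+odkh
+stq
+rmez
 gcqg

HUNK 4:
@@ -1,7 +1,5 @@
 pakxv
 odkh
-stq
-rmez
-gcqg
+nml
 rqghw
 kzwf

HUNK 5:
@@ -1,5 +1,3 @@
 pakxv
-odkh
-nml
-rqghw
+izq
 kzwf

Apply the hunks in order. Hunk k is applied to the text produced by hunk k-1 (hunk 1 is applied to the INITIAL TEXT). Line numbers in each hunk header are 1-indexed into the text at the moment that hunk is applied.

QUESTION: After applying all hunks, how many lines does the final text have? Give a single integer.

Answer: 3

Derivation:
Hunk 1: at line 1 remove [qoa,vwh] add [zzw] -> 5 lines: pakxv yim zzw rqghw kzwf
Hunk 2: at line 1 remove [zzw] add [cra,anrq,gcqg] -> 7 lines: pakxv yim cra anrq gcqg rqghw kzwf
Hunk 3: at line 1 remove [yim,cra,anrq] add [odkh,stq,rmez] -> 7 lines: pakxv odkh stq rmez gcqg rqghw kzwf
Hunk 4: at line 1 remove [stq,rmez,gcqg] add [nml] -> 5 lines: pakxv odkh nml rqghw kzwf
Hunk 5: at line 1 remove [odkh,nml,rqghw] add [izq] -> 3 lines: pakxv izq kzwf
Final line count: 3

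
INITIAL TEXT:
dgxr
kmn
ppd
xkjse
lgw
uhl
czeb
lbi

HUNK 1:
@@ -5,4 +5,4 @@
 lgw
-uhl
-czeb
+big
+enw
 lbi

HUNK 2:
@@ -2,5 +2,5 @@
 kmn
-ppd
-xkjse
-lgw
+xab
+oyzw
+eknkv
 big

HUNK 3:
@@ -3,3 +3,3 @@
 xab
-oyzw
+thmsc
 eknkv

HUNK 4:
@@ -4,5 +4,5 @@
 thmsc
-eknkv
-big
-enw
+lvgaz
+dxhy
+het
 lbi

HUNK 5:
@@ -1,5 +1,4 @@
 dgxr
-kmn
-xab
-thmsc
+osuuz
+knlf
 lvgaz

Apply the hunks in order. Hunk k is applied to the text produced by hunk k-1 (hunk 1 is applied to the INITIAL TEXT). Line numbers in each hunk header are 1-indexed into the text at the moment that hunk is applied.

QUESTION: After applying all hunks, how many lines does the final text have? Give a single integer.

Hunk 1: at line 5 remove [uhl,czeb] add [big,enw] -> 8 lines: dgxr kmn ppd xkjse lgw big enw lbi
Hunk 2: at line 2 remove [ppd,xkjse,lgw] add [xab,oyzw,eknkv] -> 8 lines: dgxr kmn xab oyzw eknkv big enw lbi
Hunk 3: at line 3 remove [oyzw] add [thmsc] -> 8 lines: dgxr kmn xab thmsc eknkv big enw lbi
Hunk 4: at line 4 remove [eknkv,big,enw] add [lvgaz,dxhy,het] -> 8 lines: dgxr kmn xab thmsc lvgaz dxhy het lbi
Hunk 5: at line 1 remove [kmn,xab,thmsc] add [osuuz,knlf] -> 7 lines: dgxr osuuz knlf lvgaz dxhy het lbi
Final line count: 7

Answer: 7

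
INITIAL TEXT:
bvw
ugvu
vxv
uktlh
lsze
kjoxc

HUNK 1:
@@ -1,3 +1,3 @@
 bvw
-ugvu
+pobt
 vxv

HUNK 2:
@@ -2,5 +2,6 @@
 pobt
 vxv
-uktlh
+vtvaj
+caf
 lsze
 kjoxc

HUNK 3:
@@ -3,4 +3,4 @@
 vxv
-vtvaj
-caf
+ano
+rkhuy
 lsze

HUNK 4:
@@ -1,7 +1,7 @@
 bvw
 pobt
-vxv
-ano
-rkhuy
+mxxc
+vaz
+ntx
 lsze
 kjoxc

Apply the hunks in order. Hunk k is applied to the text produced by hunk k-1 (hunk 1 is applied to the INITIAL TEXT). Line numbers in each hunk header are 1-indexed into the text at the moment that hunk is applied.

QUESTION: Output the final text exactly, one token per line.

Hunk 1: at line 1 remove [ugvu] add [pobt] -> 6 lines: bvw pobt vxv uktlh lsze kjoxc
Hunk 2: at line 2 remove [uktlh] add [vtvaj,caf] -> 7 lines: bvw pobt vxv vtvaj caf lsze kjoxc
Hunk 3: at line 3 remove [vtvaj,caf] add [ano,rkhuy] -> 7 lines: bvw pobt vxv ano rkhuy lsze kjoxc
Hunk 4: at line 1 remove [vxv,ano,rkhuy] add [mxxc,vaz,ntx] -> 7 lines: bvw pobt mxxc vaz ntx lsze kjoxc

Answer: bvw
pobt
mxxc
vaz
ntx
lsze
kjoxc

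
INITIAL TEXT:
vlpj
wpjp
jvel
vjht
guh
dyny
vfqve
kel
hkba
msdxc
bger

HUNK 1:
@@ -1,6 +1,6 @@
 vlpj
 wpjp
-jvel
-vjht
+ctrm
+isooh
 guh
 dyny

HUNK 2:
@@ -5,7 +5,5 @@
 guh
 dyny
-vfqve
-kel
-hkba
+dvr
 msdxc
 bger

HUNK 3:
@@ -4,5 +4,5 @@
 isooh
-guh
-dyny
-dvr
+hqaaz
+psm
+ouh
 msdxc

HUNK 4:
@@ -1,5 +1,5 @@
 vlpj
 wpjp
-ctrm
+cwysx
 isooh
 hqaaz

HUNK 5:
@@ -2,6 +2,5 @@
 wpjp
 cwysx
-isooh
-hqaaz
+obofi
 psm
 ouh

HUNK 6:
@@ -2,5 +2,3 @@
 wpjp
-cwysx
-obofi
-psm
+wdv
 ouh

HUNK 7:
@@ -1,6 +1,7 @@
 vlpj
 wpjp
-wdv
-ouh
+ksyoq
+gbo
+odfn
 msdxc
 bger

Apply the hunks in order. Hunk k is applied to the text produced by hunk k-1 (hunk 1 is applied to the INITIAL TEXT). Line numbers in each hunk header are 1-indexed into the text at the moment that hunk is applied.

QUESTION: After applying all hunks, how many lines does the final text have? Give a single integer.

Answer: 7

Derivation:
Hunk 1: at line 1 remove [jvel,vjht] add [ctrm,isooh] -> 11 lines: vlpj wpjp ctrm isooh guh dyny vfqve kel hkba msdxc bger
Hunk 2: at line 5 remove [vfqve,kel,hkba] add [dvr] -> 9 lines: vlpj wpjp ctrm isooh guh dyny dvr msdxc bger
Hunk 3: at line 4 remove [guh,dyny,dvr] add [hqaaz,psm,ouh] -> 9 lines: vlpj wpjp ctrm isooh hqaaz psm ouh msdxc bger
Hunk 4: at line 1 remove [ctrm] add [cwysx] -> 9 lines: vlpj wpjp cwysx isooh hqaaz psm ouh msdxc bger
Hunk 5: at line 2 remove [isooh,hqaaz] add [obofi] -> 8 lines: vlpj wpjp cwysx obofi psm ouh msdxc bger
Hunk 6: at line 2 remove [cwysx,obofi,psm] add [wdv] -> 6 lines: vlpj wpjp wdv ouh msdxc bger
Hunk 7: at line 1 remove [wdv,ouh] add [ksyoq,gbo,odfn] -> 7 lines: vlpj wpjp ksyoq gbo odfn msdxc bger
Final line count: 7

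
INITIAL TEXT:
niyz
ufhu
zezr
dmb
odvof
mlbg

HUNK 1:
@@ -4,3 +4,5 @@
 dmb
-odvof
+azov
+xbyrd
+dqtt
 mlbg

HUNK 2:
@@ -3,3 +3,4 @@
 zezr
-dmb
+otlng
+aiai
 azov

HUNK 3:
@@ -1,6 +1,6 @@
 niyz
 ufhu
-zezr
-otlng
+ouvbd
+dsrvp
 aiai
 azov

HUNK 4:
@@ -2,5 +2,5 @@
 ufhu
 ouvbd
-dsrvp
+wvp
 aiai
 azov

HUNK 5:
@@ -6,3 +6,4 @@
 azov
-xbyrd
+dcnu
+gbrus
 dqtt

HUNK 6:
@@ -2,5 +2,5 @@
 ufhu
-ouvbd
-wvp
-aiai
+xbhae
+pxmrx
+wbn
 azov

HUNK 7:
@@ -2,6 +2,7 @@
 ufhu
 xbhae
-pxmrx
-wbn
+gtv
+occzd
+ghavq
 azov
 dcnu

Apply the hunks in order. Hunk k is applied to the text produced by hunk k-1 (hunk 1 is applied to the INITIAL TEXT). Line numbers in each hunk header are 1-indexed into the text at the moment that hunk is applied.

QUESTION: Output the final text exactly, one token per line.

Answer: niyz
ufhu
xbhae
gtv
occzd
ghavq
azov
dcnu
gbrus
dqtt
mlbg

Derivation:
Hunk 1: at line 4 remove [odvof] add [azov,xbyrd,dqtt] -> 8 lines: niyz ufhu zezr dmb azov xbyrd dqtt mlbg
Hunk 2: at line 3 remove [dmb] add [otlng,aiai] -> 9 lines: niyz ufhu zezr otlng aiai azov xbyrd dqtt mlbg
Hunk 3: at line 1 remove [zezr,otlng] add [ouvbd,dsrvp] -> 9 lines: niyz ufhu ouvbd dsrvp aiai azov xbyrd dqtt mlbg
Hunk 4: at line 2 remove [dsrvp] add [wvp] -> 9 lines: niyz ufhu ouvbd wvp aiai azov xbyrd dqtt mlbg
Hunk 5: at line 6 remove [xbyrd] add [dcnu,gbrus] -> 10 lines: niyz ufhu ouvbd wvp aiai azov dcnu gbrus dqtt mlbg
Hunk 6: at line 2 remove [ouvbd,wvp,aiai] add [xbhae,pxmrx,wbn] -> 10 lines: niyz ufhu xbhae pxmrx wbn azov dcnu gbrus dqtt mlbg
Hunk 7: at line 2 remove [pxmrx,wbn] add [gtv,occzd,ghavq] -> 11 lines: niyz ufhu xbhae gtv occzd ghavq azov dcnu gbrus dqtt mlbg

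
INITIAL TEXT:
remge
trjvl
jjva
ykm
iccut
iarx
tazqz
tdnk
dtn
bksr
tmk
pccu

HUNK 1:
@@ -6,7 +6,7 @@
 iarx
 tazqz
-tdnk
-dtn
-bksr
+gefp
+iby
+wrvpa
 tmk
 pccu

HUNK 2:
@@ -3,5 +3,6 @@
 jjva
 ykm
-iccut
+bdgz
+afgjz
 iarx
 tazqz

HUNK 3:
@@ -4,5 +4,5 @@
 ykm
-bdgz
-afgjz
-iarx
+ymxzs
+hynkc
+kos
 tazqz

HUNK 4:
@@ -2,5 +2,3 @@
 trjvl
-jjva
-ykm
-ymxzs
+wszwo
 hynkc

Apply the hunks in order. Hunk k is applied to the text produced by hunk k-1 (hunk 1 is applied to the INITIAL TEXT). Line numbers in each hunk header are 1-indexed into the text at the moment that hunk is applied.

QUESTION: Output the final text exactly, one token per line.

Hunk 1: at line 6 remove [tdnk,dtn,bksr] add [gefp,iby,wrvpa] -> 12 lines: remge trjvl jjva ykm iccut iarx tazqz gefp iby wrvpa tmk pccu
Hunk 2: at line 3 remove [iccut] add [bdgz,afgjz] -> 13 lines: remge trjvl jjva ykm bdgz afgjz iarx tazqz gefp iby wrvpa tmk pccu
Hunk 3: at line 4 remove [bdgz,afgjz,iarx] add [ymxzs,hynkc,kos] -> 13 lines: remge trjvl jjva ykm ymxzs hynkc kos tazqz gefp iby wrvpa tmk pccu
Hunk 4: at line 2 remove [jjva,ykm,ymxzs] add [wszwo] -> 11 lines: remge trjvl wszwo hynkc kos tazqz gefp iby wrvpa tmk pccu

Answer: remge
trjvl
wszwo
hynkc
kos
tazqz
gefp
iby
wrvpa
tmk
pccu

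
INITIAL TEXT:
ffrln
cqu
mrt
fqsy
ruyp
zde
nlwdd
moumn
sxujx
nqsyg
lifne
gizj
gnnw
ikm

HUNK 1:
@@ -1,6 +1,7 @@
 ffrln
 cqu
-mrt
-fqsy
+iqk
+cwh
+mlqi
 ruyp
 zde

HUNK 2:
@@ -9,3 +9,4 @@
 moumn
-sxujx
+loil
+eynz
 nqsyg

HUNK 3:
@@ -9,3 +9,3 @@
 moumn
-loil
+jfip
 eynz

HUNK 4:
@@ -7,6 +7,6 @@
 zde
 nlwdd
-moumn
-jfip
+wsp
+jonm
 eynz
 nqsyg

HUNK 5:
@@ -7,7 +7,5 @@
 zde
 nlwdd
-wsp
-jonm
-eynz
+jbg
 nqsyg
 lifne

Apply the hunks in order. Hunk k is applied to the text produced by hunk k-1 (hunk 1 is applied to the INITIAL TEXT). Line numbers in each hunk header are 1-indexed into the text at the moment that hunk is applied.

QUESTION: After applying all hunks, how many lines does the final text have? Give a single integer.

Answer: 14

Derivation:
Hunk 1: at line 1 remove [mrt,fqsy] add [iqk,cwh,mlqi] -> 15 lines: ffrln cqu iqk cwh mlqi ruyp zde nlwdd moumn sxujx nqsyg lifne gizj gnnw ikm
Hunk 2: at line 9 remove [sxujx] add [loil,eynz] -> 16 lines: ffrln cqu iqk cwh mlqi ruyp zde nlwdd moumn loil eynz nqsyg lifne gizj gnnw ikm
Hunk 3: at line 9 remove [loil] add [jfip] -> 16 lines: ffrln cqu iqk cwh mlqi ruyp zde nlwdd moumn jfip eynz nqsyg lifne gizj gnnw ikm
Hunk 4: at line 7 remove [moumn,jfip] add [wsp,jonm] -> 16 lines: ffrln cqu iqk cwh mlqi ruyp zde nlwdd wsp jonm eynz nqsyg lifne gizj gnnw ikm
Hunk 5: at line 7 remove [wsp,jonm,eynz] add [jbg] -> 14 lines: ffrln cqu iqk cwh mlqi ruyp zde nlwdd jbg nqsyg lifne gizj gnnw ikm
Final line count: 14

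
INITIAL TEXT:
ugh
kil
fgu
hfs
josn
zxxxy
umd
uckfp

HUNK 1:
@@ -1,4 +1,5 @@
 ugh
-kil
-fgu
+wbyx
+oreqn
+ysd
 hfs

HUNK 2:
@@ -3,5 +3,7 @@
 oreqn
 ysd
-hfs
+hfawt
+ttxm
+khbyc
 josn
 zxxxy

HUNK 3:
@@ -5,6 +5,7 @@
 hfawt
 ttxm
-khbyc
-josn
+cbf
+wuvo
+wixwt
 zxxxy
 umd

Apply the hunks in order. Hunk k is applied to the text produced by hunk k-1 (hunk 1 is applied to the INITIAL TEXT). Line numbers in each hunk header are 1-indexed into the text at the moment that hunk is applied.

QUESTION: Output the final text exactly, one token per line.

Answer: ugh
wbyx
oreqn
ysd
hfawt
ttxm
cbf
wuvo
wixwt
zxxxy
umd
uckfp

Derivation:
Hunk 1: at line 1 remove [kil,fgu] add [wbyx,oreqn,ysd] -> 9 lines: ugh wbyx oreqn ysd hfs josn zxxxy umd uckfp
Hunk 2: at line 3 remove [hfs] add [hfawt,ttxm,khbyc] -> 11 lines: ugh wbyx oreqn ysd hfawt ttxm khbyc josn zxxxy umd uckfp
Hunk 3: at line 5 remove [khbyc,josn] add [cbf,wuvo,wixwt] -> 12 lines: ugh wbyx oreqn ysd hfawt ttxm cbf wuvo wixwt zxxxy umd uckfp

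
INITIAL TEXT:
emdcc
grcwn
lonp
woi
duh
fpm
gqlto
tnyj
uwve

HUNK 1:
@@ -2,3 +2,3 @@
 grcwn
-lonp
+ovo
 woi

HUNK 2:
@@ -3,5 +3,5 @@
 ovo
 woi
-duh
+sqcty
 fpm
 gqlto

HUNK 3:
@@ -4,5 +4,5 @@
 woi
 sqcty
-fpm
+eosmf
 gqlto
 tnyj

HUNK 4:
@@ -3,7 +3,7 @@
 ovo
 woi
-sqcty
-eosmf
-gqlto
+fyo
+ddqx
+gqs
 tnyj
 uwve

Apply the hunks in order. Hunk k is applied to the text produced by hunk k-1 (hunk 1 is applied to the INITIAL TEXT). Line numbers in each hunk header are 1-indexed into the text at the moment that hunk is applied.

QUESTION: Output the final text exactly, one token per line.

Answer: emdcc
grcwn
ovo
woi
fyo
ddqx
gqs
tnyj
uwve

Derivation:
Hunk 1: at line 2 remove [lonp] add [ovo] -> 9 lines: emdcc grcwn ovo woi duh fpm gqlto tnyj uwve
Hunk 2: at line 3 remove [duh] add [sqcty] -> 9 lines: emdcc grcwn ovo woi sqcty fpm gqlto tnyj uwve
Hunk 3: at line 4 remove [fpm] add [eosmf] -> 9 lines: emdcc grcwn ovo woi sqcty eosmf gqlto tnyj uwve
Hunk 4: at line 3 remove [sqcty,eosmf,gqlto] add [fyo,ddqx,gqs] -> 9 lines: emdcc grcwn ovo woi fyo ddqx gqs tnyj uwve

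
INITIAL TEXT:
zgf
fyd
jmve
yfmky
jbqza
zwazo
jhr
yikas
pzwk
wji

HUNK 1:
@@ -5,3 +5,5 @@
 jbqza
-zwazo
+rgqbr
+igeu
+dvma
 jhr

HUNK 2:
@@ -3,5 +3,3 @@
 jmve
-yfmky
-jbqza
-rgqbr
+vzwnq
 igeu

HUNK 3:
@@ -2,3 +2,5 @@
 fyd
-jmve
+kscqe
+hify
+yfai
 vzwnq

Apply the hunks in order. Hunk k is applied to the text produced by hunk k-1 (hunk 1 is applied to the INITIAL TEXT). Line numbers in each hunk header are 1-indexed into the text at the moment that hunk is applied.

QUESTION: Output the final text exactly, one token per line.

Answer: zgf
fyd
kscqe
hify
yfai
vzwnq
igeu
dvma
jhr
yikas
pzwk
wji

Derivation:
Hunk 1: at line 5 remove [zwazo] add [rgqbr,igeu,dvma] -> 12 lines: zgf fyd jmve yfmky jbqza rgqbr igeu dvma jhr yikas pzwk wji
Hunk 2: at line 3 remove [yfmky,jbqza,rgqbr] add [vzwnq] -> 10 lines: zgf fyd jmve vzwnq igeu dvma jhr yikas pzwk wji
Hunk 3: at line 2 remove [jmve] add [kscqe,hify,yfai] -> 12 lines: zgf fyd kscqe hify yfai vzwnq igeu dvma jhr yikas pzwk wji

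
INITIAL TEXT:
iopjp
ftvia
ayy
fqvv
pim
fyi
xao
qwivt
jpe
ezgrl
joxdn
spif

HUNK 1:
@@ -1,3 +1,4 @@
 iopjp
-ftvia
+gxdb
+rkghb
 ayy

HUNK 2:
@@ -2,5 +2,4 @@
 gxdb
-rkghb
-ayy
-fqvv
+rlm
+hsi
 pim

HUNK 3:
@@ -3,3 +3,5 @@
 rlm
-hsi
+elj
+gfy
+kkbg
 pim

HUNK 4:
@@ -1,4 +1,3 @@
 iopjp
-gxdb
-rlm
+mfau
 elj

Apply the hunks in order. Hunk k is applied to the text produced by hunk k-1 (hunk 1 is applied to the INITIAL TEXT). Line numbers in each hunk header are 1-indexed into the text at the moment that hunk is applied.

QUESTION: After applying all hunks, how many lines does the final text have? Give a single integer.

Answer: 13

Derivation:
Hunk 1: at line 1 remove [ftvia] add [gxdb,rkghb] -> 13 lines: iopjp gxdb rkghb ayy fqvv pim fyi xao qwivt jpe ezgrl joxdn spif
Hunk 2: at line 2 remove [rkghb,ayy,fqvv] add [rlm,hsi] -> 12 lines: iopjp gxdb rlm hsi pim fyi xao qwivt jpe ezgrl joxdn spif
Hunk 3: at line 3 remove [hsi] add [elj,gfy,kkbg] -> 14 lines: iopjp gxdb rlm elj gfy kkbg pim fyi xao qwivt jpe ezgrl joxdn spif
Hunk 4: at line 1 remove [gxdb,rlm] add [mfau] -> 13 lines: iopjp mfau elj gfy kkbg pim fyi xao qwivt jpe ezgrl joxdn spif
Final line count: 13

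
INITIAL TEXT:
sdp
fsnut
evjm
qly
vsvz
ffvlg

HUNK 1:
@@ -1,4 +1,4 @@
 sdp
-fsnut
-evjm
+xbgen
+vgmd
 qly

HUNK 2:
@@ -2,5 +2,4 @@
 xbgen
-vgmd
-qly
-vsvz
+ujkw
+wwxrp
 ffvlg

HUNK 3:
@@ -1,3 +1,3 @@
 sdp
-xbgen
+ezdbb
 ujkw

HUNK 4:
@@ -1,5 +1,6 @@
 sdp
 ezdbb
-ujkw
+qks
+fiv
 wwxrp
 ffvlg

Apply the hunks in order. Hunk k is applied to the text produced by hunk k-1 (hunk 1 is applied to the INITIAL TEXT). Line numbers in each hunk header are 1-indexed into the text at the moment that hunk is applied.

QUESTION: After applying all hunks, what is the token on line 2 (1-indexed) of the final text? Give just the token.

Answer: ezdbb

Derivation:
Hunk 1: at line 1 remove [fsnut,evjm] add [xbgen,vgmd] -> 6 lines: sdp xbgen vgmd qly vsvz ffvlg
Hunk 2: at line 2 remove [vgmd,qly,vsvz] add [ujkw,wwxrp] -> 5 lines: sdp xbgen ujkw wwxrp ffvlg
Hunk 3: at line 1 remove [xbgen] add [ezdbb] -> 5 lines: sdp ezdbb ujkw wwxrp ffvlg
Hunk 4: at line 1 remove [ujkw] add [qks,fiv] -> 6 lines: sdp ezdbb qks fiv wwxrp ffvlg
Final line 2: ezdbb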